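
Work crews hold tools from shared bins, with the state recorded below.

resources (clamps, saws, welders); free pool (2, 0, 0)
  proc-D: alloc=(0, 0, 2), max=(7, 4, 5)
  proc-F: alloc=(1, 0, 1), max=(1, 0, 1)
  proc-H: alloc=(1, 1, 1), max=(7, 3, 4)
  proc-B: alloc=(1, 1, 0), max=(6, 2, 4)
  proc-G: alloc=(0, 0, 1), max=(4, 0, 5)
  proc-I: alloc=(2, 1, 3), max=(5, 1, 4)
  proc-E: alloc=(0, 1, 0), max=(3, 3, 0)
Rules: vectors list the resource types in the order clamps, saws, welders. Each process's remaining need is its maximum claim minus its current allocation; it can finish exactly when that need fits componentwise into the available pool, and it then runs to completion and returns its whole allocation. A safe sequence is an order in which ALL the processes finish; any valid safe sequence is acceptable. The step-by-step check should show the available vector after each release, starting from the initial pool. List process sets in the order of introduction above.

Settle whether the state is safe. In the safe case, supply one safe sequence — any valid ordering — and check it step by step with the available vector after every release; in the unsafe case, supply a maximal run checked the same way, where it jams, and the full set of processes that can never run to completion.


SAFE — a valid safe sequence is proc-F, proc-I, proc-B, proc-E, proc-H, proc-D, proc-G.
Key observation: at proc-I the run first touches a limit — (3, 0, 1) against (3, 0, 1), exact on a resource it actually requests.
Check, step by step:
  pool = (2, 0, 0)
  proc-F needs (0, 0, 0) <= (2, 0, 0) -> finishes; pool += (1, 0, 1) = (3, 0, 1)
  proc-I needs (3, 0, 1) <= (3, 0, 1) -> finishes; pool += (2, 1, 3) = (5, 1, 4)
  proc-B needs (5, 1, 4) <= (5, 1, 4) -> finishes; pool += (1, 1, 0) = (6, 2, 4)
  proc-E needs (3, 2, 0) <= (6, 2, 4) -> finishes; pool += (0, 1, 0) = (6, 3, 4)
  proc-H needs (6, 2, 3) <= (6, 3, 4) -> finishes; pool += (1, 1, 1) = (7, 4, 5)
  proc-D needs (7, 4, 3) <= (7, 4, 5) -> finishes; pool += (0, 0, 2) = (7, 4, 7)
  proc-G needs (4, 0, 4) <= (7, 4, 7) -> finishes; pool += (0, 0, 1) = (7, 4, 8)


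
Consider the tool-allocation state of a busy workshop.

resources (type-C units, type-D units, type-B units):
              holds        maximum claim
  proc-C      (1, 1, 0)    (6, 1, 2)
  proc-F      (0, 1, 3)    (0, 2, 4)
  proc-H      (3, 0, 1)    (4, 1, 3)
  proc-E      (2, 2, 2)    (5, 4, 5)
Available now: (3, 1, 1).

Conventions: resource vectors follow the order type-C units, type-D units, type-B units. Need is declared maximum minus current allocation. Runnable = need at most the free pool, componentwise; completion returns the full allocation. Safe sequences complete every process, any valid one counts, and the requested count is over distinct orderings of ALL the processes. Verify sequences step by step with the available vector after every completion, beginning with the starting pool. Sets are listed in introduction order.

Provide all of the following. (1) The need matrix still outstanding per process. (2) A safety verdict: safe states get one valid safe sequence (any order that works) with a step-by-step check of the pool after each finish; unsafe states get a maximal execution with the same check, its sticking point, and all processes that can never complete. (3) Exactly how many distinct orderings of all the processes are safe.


(1) Need matrix, components ordered type-C units, type-D units, type-B units:
  proc-C: (5, 0, 2)
  proc-F: (0, 1, 1)
  proc-H: (1, 1, 2)
  proc-E: (3, 2, 3)
(2) The state is SAFE; one workable sequence: proc-F, proc-E, proc-H, proc-C.
Key observation: the first exact fit in this order is proc-F — it needs (0, 1, 1) with (3, 1, 1) free, meeting a requested resource to the last unit.
Check, step by step:
  pool = (3, 1, 1)
  proc-F needs (0, 1, 1) <= (3, 1, 1) -> finishes; pool += (0, 1, 3) = (3, 2, 4)
  proc-E needs (3, 2, 3) <= (3, 2, 4) -> finishes; pool += (2, 2, 2) = (5, 4, 6)
  proc-H needs (1, 1, 2) <= (5, 4, 6) -> finishes; pool += (3, 0, 1) = (8, 4, 7)
  proc-C needs (5, 0, 2) <= (8, 4, 7) -> finishes; pool += (1, 1, 0) = (9, 5, 7)
(3) Precisely 4 of the possible complete orderings are safe sequences.


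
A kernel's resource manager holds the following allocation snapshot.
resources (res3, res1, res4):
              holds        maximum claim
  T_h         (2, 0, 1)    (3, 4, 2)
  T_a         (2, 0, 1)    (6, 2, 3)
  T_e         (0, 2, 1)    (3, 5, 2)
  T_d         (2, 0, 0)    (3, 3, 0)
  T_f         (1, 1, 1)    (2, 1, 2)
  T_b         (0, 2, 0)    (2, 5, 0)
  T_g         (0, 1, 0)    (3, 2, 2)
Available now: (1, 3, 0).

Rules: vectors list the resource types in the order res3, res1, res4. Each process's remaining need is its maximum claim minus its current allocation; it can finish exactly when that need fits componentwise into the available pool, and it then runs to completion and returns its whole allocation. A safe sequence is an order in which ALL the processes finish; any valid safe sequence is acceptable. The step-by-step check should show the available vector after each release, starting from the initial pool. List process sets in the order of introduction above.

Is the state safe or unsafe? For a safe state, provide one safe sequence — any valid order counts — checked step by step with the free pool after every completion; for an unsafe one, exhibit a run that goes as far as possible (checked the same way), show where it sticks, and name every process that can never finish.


The state is UNSAFE.
Key observation: res4 is the bottleneck — with T_d, T_b done the pool holds (3, 5, 0), short of every remaining need.
The run T_d, T_b cannot be extended any further. Step-by-step check:
  pool = (1, 3, 0)
  run T_d (needs (1, 3, 0), free (1, 3, 0)); after release of (2, 0, 0) the pool is (3, 3, 0)
  run T_b (needs (2, 3, 0), free (3, 3, 0)); after release of (0, 2, 0) the pool is (3, 5, 0)
  T_h cannot run: need (1, 4, 1) vs free (3, 5, 0) (insufficient res4)
  T_a cannot run: need (4, 2, 2) vs free (3, 5, 0) (insufficient res3 and res4)
  T_e cannot run: need (3, 3, 1) vs free (3, 5, 0) (insufficient res4)
  T_f cannot run: need (1, 0, 1) vs free (3, 5, 0) (insufficient res4)
  T_g cannot run: need (3, 1, 2) vs free (3, 5, 0) (insufficient res4)
Never able to finish: T_h, T_a, T_e, T_f and T_g.


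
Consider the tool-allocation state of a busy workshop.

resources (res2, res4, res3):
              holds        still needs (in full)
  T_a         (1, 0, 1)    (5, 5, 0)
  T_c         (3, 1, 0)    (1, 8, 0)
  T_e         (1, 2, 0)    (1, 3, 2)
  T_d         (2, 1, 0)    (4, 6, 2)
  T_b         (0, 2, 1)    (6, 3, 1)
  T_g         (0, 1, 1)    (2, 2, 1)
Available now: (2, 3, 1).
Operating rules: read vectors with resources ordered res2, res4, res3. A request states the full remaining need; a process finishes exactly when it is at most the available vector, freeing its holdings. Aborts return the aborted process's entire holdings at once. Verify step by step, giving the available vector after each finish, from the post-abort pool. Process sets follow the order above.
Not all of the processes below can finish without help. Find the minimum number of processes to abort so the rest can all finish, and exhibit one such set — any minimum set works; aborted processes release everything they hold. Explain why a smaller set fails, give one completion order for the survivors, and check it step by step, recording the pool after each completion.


Minimum abort set: T_c.
Key observation: the deadlocked T_a becomes finishable only because T_c released (3, 1, 0); it completes at step 2 below.
Minimality: the empty abort set fails — the state is deadlocked as it stands.
The survivors complete as T_g, T_a, T_e, T_d, T_b. Check, step by step (starting from the post-abort pool):
  pool = (5, 4, 1)
  T_g: need (2, 2, 1) fits (5, 4, 1); releases (0, 1, 1), pool now (5, 5, 2)
  T_a: need (5, 5, 0) fits (5, 5, 2); releases (1, 0, 1), pool now (6, 5, 3)
  T_e: need (1, 3, 2) fits (6, 5, 3); releases (1, 2, 0), pool now (7, 7, 3)
  T_d: need (4, 6, 2) fits (7, 7, 3); releases (2, 1, 0), pool now (9, 8, 3)
  T_b: need (6, 3, 1) fits (9, 8, 3); releases (0, 2, 1), pool now (9, 10, 4)


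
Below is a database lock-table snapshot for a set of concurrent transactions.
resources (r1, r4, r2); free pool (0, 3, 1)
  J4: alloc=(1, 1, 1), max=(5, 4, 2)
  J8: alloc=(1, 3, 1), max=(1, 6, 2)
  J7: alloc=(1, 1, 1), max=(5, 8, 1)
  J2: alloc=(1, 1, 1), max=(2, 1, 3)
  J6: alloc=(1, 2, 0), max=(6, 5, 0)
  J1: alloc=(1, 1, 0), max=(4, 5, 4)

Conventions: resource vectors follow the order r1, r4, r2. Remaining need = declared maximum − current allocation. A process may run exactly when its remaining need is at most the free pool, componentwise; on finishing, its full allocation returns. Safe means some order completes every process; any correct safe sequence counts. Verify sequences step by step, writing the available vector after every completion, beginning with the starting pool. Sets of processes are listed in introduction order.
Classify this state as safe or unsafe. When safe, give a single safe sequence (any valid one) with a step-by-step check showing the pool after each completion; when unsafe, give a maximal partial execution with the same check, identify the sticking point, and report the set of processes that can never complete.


UNSAFE.
Key observation: r1 is the bottleneck — with J8, J2 done the pool holds (2, 7, 3), short of every remaining need.
The run J8, J2 cannot be extended any further. Walking it through:
  pool = (0, 3, 1)
  J8: need (0, 3, 1) fits (0, 3, 1); releases (1, 3, 1), pool now (1, 6, 2)
  J2: need (1, 0, 2) fits (1, 6, 2); releases (1, 1, 1), pool now (2, 7, 3)
  J4 cannot run: need (4, 3, 1) vs free (2, 7, 3) (insufficient r1)
  J7 cannot run: need (4, 7, 0) vs free (2, 7, 3) (insufficient r1)
  J6 cannot run: need (5, 3, 0) vs free (2, 7, 3) (insufficient r1)
  J1 cannot run: need (3, 4, 4) vs free (2, 7, 3) (insufficient r1 and r2)
Permanently blocked: J4, J7, J6 and J1.


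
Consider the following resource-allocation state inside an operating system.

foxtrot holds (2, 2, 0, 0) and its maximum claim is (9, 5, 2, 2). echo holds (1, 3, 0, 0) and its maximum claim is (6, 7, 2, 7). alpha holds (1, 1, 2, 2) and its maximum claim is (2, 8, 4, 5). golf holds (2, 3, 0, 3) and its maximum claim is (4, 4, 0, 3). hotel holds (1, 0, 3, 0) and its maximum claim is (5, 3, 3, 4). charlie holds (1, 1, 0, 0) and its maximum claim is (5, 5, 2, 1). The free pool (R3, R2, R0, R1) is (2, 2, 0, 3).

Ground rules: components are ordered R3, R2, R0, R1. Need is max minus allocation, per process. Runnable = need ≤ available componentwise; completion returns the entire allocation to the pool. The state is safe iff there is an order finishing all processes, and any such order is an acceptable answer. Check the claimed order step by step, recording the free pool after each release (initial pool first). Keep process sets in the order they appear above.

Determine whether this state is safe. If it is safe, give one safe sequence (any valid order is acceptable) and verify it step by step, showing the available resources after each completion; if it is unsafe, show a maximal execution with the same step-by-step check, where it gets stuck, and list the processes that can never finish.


UNSAFE.
Key observation: after golf, hotel, charlie the pool peaks at (6, 6, 3, 6), and each blocked process is short somewhere: foxtrot on R3; echo on R1; alpha on R2.
A maximal execution: golf, hotel, charlie — then nothing else fits. Walking it through:
  pool = (2, 2, 0, 3)
  golf: need (2, 1, 0, 0) fits (2, 2, 0, 3); releases (2, 3, 0, 3), pool now (4, 5, 0, 6)
  hotel: need (4, 3, 0, 4) fits (4, 5, 0, 6); releases (1, 0, 3, 0), pool now (5, 5, 3, 6)
  charlie: need (4, 4, 2, 1) fits (5, 5, 3, 6); releases (1, 1, 0, 0), pool now (6, 6, 3, 6)
  foxtrot still needs (7, 3, 2, 2) but only (6, 6, 3, 6) is free — short on R3
  echo still needs (5, 4, 2, 7) but only (6, 6, 3, 6) is free — short on R1
  alpha still needs (1, 7, 2, 3) but only (6, 6, 3, 6) is free — short on R2
Processes that can never finish: foxtrot, echo and alpha.


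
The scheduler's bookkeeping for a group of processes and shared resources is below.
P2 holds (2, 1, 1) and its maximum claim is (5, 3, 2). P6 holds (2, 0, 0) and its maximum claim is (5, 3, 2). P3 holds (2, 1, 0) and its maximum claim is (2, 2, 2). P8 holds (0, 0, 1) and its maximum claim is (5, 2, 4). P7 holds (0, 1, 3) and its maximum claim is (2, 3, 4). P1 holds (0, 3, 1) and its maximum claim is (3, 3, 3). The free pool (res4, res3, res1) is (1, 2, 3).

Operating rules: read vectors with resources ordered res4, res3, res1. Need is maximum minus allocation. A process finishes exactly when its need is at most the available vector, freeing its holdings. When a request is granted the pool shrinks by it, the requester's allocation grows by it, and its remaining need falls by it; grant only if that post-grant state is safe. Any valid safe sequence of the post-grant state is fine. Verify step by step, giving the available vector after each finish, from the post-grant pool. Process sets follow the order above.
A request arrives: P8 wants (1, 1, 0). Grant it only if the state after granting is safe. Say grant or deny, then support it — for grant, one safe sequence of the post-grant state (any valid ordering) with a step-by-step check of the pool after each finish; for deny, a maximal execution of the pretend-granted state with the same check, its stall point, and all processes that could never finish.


DENY. Granting would leave the state unsafe.
Key observation: even finishing P3, P7 leaves just (2, 3, 6) free — too little res4 for any of the remaining processes.
Pretend the grant happened; the run P3, P7 goes as far as possible. Step-by-step check:
  pool = (0, 1, 3)
  P3 needs (0, 1, 2) <= (0, 1, 3) -> finishes; pool += (2, 1, 0) = (2, 2, 3)
  P7 needs (2, 2, 1) <= (2, 2, 3) -> finishes; pool += (0, 1, 3) = (2, 3, 6)
  P2 cannot run: need (3, 2, 1) vs free (2, 3, 6) (insufficient res4)
  P6 cannot run: need (3, 3, 2) vs free (2, 3, 6) (insufficient res4)
  P8 cannot run: need (4, 1, 3) vs free (2, 3, 6) (insufficient res4)
  P1 cannot run: need (3, 0, 2) vs free (2, 3, 6) (insufficient res4)
Post-grant, the permanently blocked set is P2, P6, P8 and P1.


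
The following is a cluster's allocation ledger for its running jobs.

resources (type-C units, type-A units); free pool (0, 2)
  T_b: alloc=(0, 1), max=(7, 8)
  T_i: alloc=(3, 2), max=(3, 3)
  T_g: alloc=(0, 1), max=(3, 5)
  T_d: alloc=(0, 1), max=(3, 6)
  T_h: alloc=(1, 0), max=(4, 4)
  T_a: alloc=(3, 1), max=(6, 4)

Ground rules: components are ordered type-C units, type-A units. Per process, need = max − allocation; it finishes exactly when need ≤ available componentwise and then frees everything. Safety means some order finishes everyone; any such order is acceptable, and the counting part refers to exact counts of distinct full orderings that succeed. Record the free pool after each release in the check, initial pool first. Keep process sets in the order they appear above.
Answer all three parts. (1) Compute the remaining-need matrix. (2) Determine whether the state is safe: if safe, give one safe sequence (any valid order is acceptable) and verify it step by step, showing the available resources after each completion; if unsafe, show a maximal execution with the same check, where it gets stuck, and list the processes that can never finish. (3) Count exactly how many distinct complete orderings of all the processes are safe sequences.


(1) Outstanding need per process (order type-C units, type-A units):
  T_b: (7, 7)
  T_i: (0, 1)
  T_g: (3, 4)
  T_d: (3, 5)
  T_h: (3, 4)
  T_a: (3, 3)
(2) SAFE, for example via the order T_i, T_g, T_a, T_d, T_h, T_b.
Key observation: T_g is the earliest step where a requested resource binds exactly: need (3, 4), pool (3, 4) at its turn.
Step-by-step check:
  pool = (0, 2)
  run T_i (needs (0, 1), free (0, 2)); after release of (3, 2) the pool is (3, 4)
  run T_g (needs (3, 4), free (3, 4)); after release of (0, 1) the pool is (3, 5)
  run T_a (needs (3, 3), free (3, 5)); after release of (3, 1) the pool is (6, 6)
  run T_d (needs (3, 5), free (6, 6)); after release of (0, 1) the pool is (6, 7)
  run T_h (needs (3, 4), free (6, 7)); after release of (1, 0) the pool is (7, 7)
  run T_b (needs (7, 7), free (7, 7)); after release of (0, 1) the pool is (7, 8)
(3) Precisely 16 of the possible complete orderings are safe sequences.


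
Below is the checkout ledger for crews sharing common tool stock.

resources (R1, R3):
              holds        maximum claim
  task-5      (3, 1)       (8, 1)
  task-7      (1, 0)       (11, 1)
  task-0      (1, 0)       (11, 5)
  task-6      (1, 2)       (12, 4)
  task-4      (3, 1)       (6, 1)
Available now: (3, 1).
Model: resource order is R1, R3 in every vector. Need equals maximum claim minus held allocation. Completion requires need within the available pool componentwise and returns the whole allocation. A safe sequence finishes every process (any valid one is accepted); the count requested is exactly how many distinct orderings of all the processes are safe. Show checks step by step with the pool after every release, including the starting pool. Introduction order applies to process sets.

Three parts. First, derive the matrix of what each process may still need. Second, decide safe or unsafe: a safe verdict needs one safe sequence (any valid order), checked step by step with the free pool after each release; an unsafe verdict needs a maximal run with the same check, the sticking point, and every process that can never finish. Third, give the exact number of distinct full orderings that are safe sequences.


(1) Outstanding need per process (order R1, R3):
  task-5: (5, 0)
  task-7: (10, 1)
  task-0: (10, 5)
  task-6: (11, 2)
  task-4: (3, 0)
(2) UNSAFE — no complete ordering exists.
Key observation: even finishing task-4, task-5 leaves just (9, 3) free — too little R1 for any of the remaining processes.
Going as far as possible: task-4, task-5; after that, nothing fits. Step-by-step check:
  pool = (3, 1)
  task-4: need (3, 0) fits (3, 1); releases (3, 1), pool now (6, 2)
  task-5: need (5, 0) fits (6, 2); releases (3, 1), pool now (9, 3)
  blocked: task-7 wants (10, 1), pool (9, 3) — not enough R1
  blocked: task-0 wants (10, 5), pool (9, 3) — not enough R1 and R3
  blocked: task-6 wants (11, 2), pool (9, 3) — not enough R1
Permanently blocked: task-7, task-0 and task-6.
(3) The exact count: 0 of the possible complete orderings are safe sequences.


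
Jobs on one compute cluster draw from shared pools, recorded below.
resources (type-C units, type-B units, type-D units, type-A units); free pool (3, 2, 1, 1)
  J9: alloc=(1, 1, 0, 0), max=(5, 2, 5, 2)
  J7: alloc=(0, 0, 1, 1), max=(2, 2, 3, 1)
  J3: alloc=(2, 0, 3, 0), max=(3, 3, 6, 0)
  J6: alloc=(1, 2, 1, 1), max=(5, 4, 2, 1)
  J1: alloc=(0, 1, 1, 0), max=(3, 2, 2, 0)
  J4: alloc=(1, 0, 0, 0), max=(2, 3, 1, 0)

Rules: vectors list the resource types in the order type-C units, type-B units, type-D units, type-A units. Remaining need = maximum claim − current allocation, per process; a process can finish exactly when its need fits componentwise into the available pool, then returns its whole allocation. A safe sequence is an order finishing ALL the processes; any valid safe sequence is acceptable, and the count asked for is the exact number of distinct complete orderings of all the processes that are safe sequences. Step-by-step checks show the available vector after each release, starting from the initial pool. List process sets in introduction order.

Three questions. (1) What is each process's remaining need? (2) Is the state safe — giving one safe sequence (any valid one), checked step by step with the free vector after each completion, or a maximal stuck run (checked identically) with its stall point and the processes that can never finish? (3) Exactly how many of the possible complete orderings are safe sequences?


(1) Outstanding need per process (order type-C units, type-B units, type-D units, type-A units):
  J9: (4, 1, 5, 2)
  J7: (2, 2, 2, 0)
  J3: (1, 3, 3, 0)
  J6: (4, 2, 1, 0)
  J1: (3, 1, 1, 0)
  J4: (1, 3, 1, 0)
(2) SAFE. One safe sequence: J1, J7, J3, J4, J6, J9.
Key observation: J1 marks the first exact bind of the order: its need (3, 1, 1, 0) fits the free (3, 2, 1, 1) with zero slack on a requested resource.
Check, step by step:
  pool = (3, 2, 1, 1)
  run J1 (needs (3, 1, 1, 0), free (3, 2, 1, 1)); after release of (0, 1, 1, 0) the pool is (3, 3, 2, 1)
  run J7 (needs (2, 2, 2, 0), free (3, 3, 2, 1)); after release of (0, 0, 1, 1) the pool is (3, 3, 3, 2)
  run J3 (needs (1, 3, 3, 0), free (3, 3, 3, 2)); after release of (2, 0, 3, 0) the pool is (5, 3, 6, 2)
  run J4 (needs (1, 3, 1, 0), free (5, 3, 6, 2)); after release of (1, 0, 0, 0) the pool is (6, 3, 6, 2)
  run J6 (needs (4, 2, 1, 0), free (6, 3, 6, 2)); after release of (1, 2, 1, 1) the pool is (7, 5, 7, 3)
  run J9 (needs (4, 1, 5, 2), free (7, 5, 7, 3)); after release of (1, 1, 0, 0) the pool is (8, 6, 7, 3)
(3) Exactly 15 of the possible complete orderings are safe sequences.


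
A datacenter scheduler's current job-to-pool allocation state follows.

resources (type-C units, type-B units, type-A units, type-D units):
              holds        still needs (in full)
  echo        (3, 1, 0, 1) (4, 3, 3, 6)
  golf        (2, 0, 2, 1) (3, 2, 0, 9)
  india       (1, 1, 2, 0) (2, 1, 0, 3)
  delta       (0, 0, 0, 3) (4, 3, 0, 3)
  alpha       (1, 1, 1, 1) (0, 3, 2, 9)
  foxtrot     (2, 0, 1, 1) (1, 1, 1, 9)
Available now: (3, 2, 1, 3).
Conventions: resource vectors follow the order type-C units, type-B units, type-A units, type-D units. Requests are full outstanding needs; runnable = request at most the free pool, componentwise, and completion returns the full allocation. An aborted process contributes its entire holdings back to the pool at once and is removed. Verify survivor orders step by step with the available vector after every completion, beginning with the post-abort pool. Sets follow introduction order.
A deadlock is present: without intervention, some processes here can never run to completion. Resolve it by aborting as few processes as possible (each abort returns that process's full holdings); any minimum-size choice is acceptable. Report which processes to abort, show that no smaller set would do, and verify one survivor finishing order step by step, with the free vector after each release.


The answer: abort golf and foxtrot.
Key observation: the returned (4, 0, 3, 2) from golf and foxtrot is what brings alpha — unrunnable before, under any order — into play at step 4.
Minimality, checking each single-abort alternative: echo alone leaves golf blocked (short on type-D units); golf alone leaves alpha blocked (short on type-D units); india alone leaves golf blocked (short on type-D units); delta alone leaves golf blocked (short on type-D units); alpha alone leaves golf blocked (short on type-D units); foxtrot alone leaves golf blocked (short on type-D units).
The survivors complete as india, delta, echo, alpha. Check, step by step (starting from the post-abort pool):
  pool = (7, 2, 4, 5)
  india: need (2, 1, 0, 3) fits (7, 2, 4, 5); releases (1, 1, 2, 0), pool now (8, 3, 6, 5)
  delta: need (4, 3, 0, 3) fits (8, 3, 6, 5); releases (0, 0, 0, 3), pool now (8, 3, 6, 8)
  echo: need (4, 3, 3, 6) fits (8, 3, 6, 8); releases (3, 1, 0, 1), pool now (11, 4, 6, 9)
  alpha: need (0, 3, 2, 9) fits (11, 4, 6, 9); releases (1, 1, 1, 1), pool now (12, 5, 7, 10)


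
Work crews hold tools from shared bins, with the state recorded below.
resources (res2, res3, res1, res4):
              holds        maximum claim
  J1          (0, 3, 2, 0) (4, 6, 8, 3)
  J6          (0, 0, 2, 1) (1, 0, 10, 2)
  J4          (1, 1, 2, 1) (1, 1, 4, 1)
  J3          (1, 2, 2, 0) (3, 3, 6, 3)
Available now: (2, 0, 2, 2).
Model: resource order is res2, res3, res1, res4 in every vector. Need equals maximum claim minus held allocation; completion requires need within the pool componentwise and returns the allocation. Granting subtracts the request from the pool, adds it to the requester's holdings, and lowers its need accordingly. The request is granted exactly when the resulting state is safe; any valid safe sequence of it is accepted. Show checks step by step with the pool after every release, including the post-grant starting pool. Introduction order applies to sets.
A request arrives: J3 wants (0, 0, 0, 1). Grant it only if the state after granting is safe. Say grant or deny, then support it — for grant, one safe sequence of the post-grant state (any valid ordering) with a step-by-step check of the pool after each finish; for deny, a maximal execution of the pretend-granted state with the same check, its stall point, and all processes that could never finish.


GRANT — the state after the grant stays safe, e.g. via J4, J3, J1, J6.
Key observation: with (2, 0, 2, 1) left after the transfer, J4 can run at once — the state stays safe.
Verifying the post-grant state step by step:
  pool = (2, 0, 2, 1)
  run J4 (needs (0, 0, 2, 0), free (2, 0, 2, 1)); after release of (1, 1, 2, 1) the pool is (3, 1, 4, 2)
  run J3 (needs (2, 1, 4, 2), free (3, 1, 4, 2)); after release of (1, 2, 2, 1) the pool is (4, 3, 6, 3)
  run J1 (needs (4, 3, 6, 3), free (4, 3, 6, 3)); after release of (0, 3, 2, 0) the pool is (4, 6, 8, 3)
  run J6 (needs (1, 0, 8, 1), free (4, 6, 8, 3)); after release of (0, 0, 2, 1) the pool is (4, 6, 10, 4)


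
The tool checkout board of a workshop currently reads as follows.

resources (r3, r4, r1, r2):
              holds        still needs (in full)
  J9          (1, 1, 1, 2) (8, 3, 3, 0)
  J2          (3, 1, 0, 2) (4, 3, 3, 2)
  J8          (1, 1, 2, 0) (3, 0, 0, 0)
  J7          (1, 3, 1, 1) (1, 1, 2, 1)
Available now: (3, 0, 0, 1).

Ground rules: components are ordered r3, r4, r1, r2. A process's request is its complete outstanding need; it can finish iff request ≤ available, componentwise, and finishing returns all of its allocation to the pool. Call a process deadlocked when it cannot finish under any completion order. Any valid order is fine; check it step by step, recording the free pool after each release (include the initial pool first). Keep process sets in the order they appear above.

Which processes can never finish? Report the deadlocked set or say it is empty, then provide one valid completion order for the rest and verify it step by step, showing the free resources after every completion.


No process is deadlocked.
Key observation: J8 fits the free pool immediately, and its release cascades until everyone finishes.
The rest can finish in the order J8, J7, J2, J9. Verifying each step:
  pool = (3, 0, 0, 1)
  run J8 (needs (3, 0, 0, 0), free (3, 0, 0, 1)); after release of (1, 1, 2, 0) the pool is (4, 1, 2, 1)
  run J7 (needs (1, 1, 2, 1), free (4, 1, 2, 1)); after release of (1, 3, 1, 1) the pool is (5, 4, 3, 2)
  run J2 (needs (4, 3, 3, 2), free (5, 4, 3, 2)); after release of (3, 1, 0, 2) the pool is (8, 5, 3, 4)
  run J9 (needs (8, 3, 3, 0), free (8, 5, 3, 4)); after release of (1, 1, 1, 2) the pool is (9, 6, 4, 6)


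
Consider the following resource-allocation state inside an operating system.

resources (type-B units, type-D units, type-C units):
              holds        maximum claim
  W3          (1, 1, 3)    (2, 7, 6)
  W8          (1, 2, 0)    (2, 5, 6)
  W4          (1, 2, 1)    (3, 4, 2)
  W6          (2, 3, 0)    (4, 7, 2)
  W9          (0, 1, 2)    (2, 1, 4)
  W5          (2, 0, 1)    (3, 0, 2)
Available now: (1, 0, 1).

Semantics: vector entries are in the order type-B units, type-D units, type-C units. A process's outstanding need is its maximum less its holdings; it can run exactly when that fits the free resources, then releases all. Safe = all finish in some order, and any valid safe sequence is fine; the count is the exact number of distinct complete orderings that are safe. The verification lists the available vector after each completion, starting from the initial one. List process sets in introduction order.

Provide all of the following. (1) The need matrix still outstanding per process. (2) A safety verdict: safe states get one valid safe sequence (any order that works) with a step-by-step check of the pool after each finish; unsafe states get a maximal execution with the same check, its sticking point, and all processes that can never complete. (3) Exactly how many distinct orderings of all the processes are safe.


(1) Outstanding need per process (order type-B units, type-D units, type-C units):
  W3: (1, 6, 3)
  W8: (1, 3, 6)
  W4: (2, 2, 1)
  W6: (2, 4, 2)
  W9: (2, 0, 2)
  W5: (1, 0, 1)
(2) The state is UNSAFE.
Key observation: W5, W9 can finish, but then (3, 1, 4) is all there is, and the blocked group's type-D units demands exceed it.
The run W5, W9 cannot be extended any further. Verifying each step:
  pool = (1, 0, 1)
  W5: need (1, 0, 1) fits (1, 0, 1); releases (2, 0, 1), pool now (3, 0, 2)
  W9: need (2, 0, 2) fits (3, 0, 2); releases (0, 1, 2), pool now (3, 1, 4)
  blocked: W3 wants (1, 6, 3), pool (3, 1, 4) — not enough type-D units
  blocked: W8 wants (1, 3, 6), pool (3, 1, 4) — not enough type-D units and type-C units
  blocked: W4 wants (2, 2, 1), pool (3, 1, 4) — not enough type-D units
  blocked: W6 wants (2, 4, 2), pool (3, 1, 4) — not enough type-D units
Never able to finish: W3, W8, W4 and W6.
(3) Precisely 0 of the possible complete orderings are safe sequences.


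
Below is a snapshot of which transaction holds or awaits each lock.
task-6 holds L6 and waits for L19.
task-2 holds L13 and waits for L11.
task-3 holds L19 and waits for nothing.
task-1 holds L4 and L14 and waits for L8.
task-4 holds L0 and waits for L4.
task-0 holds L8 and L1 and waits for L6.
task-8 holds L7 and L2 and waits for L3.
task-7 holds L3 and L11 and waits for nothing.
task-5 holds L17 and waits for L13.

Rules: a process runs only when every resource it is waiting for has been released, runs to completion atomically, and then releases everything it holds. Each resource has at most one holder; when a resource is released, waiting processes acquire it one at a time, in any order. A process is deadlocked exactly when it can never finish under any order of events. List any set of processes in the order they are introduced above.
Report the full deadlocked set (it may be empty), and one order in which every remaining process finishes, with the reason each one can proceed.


Nothing here is deadlocked.
Key observation: although several processes wait, no cycle exists — each chain bottoms out at a free runner.
A valid finishing order for the others: task-7, task-3, task-6, task-2, task-0, task-8, task-1, task-5, task-4.
Check, step by step:
  task-7 waits on nothing -> runs at once and releases L3 and L11
  task-3 waits on nothing -> runs at once and releases L19
  task-6 waits on L19 — all released -> runs and releases L6
  task-2 waits on L11 — all released -> runs and releases L13
  task-0 waits on L6 — all released -> runs and releases L8 and L1
  task-8 waits on L3 — all released -> runs and releases L7 and L2
  task-1 waits on L8 — all released -> runs and releases L4 and L14
  task-5 waits on L13 — all released -> runs and releases L17
  task-4 waits on L4 — all released -> runs and releases L0


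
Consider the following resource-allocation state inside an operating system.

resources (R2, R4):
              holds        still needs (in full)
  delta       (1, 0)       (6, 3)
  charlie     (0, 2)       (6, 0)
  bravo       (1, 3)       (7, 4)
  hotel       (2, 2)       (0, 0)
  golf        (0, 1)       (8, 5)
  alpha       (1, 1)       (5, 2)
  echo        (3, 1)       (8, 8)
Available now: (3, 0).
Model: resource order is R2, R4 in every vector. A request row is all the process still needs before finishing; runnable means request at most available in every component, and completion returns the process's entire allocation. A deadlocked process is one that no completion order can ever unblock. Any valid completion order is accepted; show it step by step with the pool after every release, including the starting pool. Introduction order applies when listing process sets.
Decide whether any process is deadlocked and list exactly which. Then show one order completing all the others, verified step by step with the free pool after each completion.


The deadlocked set is empty.
Key observation: the pool covers hotel at once, and every later process fits after earlier releases.
A valid finishing order for the others: hotel, alpha, charlie, delta, bravo, golf, echo. Step-by-step check:
  pool = (3, 0)
  hotel needs (0, 0) <= (3, 0) -> finishes; pool += (2, 2) = (5, 2)
  alpha needs (5, 2) <= (5, 2) -> finishes; pool += (1, 1) = (6, 3)
  charlie needs (6, 0) <= (6, 3) -> finishes; pool += (0, 2) = (6, 5)
  delta needs (6, 3) <= (6, 5) -> finishes; pool += (1, 0) = (7, 5)
  bravo needs (7, 4) <= (7, 5) -> finishes; pool += (1, 3) = (8, 8)
  golf needs (8, 5) <= (8, 8) -> finishes; pool += (0, 1) = (8, 9)
  echo needs (8, 8) <= (8, 9) -> finishes; pool += (3, 1) = (11, 10)


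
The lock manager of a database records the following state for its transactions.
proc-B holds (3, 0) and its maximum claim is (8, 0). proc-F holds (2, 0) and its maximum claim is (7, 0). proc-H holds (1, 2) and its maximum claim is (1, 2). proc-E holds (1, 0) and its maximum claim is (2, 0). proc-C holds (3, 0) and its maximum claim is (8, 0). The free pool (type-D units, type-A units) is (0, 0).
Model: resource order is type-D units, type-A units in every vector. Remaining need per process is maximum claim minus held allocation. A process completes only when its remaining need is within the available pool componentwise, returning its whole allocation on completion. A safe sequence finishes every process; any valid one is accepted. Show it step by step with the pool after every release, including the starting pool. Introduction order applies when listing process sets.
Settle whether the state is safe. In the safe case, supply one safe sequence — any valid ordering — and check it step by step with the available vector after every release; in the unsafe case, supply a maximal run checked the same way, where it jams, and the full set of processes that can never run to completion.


UNSAFE — no complete ordering exists.
Key observation: proc-H, proc-E can finish, but then (2, 2) is all there is, and the blocked group's type-D units demands exceed it.
A maximal execution: proc-H, proc-E — then nothing else fits. Walking it through:
  pool = (0, 0)
  proc-H needs (0, 0) <= (0, 0) -> finishes; pool += (1, 2) = (1, 2)
  proc-E needs (1, 0) <= (1, 2) -> finishes; pool += (1, 0) = (2, 2)
  blocked: proc-B wants (5, 0), pool (2, 2) — not enough type-D units
  blocked: proc-F wants (5, 0), pool (2, 2) — not enough type-D units
  blocked: proc-C wants (5, 0), pool (2, 2) — not enough type-D units
Never able to finish: proc-B, proc-F and proc-C.


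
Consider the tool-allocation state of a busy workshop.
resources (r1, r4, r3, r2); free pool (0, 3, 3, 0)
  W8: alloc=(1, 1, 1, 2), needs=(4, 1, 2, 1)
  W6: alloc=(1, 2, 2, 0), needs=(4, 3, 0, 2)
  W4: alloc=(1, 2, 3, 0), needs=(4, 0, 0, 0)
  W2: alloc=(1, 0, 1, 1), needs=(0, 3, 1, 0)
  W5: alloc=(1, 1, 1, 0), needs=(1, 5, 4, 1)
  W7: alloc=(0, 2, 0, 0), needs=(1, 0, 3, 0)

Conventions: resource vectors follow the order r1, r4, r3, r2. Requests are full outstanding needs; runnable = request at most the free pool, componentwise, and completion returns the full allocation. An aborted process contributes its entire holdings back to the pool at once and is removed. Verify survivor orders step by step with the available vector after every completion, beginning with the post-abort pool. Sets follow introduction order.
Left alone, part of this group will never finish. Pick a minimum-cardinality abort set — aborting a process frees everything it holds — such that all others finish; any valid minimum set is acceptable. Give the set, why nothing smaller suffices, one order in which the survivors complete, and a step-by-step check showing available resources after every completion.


Minimum abort set: W6 and W4.
Key observation: W8 had no path to completion before; after the abort of W6 and W4 ((2, 4, 5, 0) returned), step 4 is where it fits.
Why nothing smaller works — every single abort fails: W8 alone leaves W6 blocked (short on r1); W6 alone leaves W8 blocked (short on r1); W4 alone leaves W8 blocked (short on r1); W2 alone leaves W8 blocked (short on r1); W5 alone leaves W8 blocked (short on r1); W7 alone leaves W8 blocked (short on r1).
One survivor order: W2, W5, W7, W8. Step-by-step check (post-abort pool first):
  pool = (2, 7, 8, 0)
  run W2 (needs (0, 3, 1, 0), free (2, 7, 8, 0)); after release of (1, 0, 1, 1) the pool is (3, 7, 9, 1)
  run W5 (needs (1, 5, 4, 1), free (3, 7, 9, 1)); after release of (1, 1, 1, 0) the pool is (4, 8, 10, 1)
  run W7 (needs (1, 0, 3, 0), free (4, 8, 10, 1)); after release of (0, 2, 0, 0) the pool is (4, 10, 10, 1)
  run W8 (needs (4, 1, 2, 1), free (4, 10, 10, 1)); after release of (1, 1, 1, 2) the pool is (5, 11, 11, 3)


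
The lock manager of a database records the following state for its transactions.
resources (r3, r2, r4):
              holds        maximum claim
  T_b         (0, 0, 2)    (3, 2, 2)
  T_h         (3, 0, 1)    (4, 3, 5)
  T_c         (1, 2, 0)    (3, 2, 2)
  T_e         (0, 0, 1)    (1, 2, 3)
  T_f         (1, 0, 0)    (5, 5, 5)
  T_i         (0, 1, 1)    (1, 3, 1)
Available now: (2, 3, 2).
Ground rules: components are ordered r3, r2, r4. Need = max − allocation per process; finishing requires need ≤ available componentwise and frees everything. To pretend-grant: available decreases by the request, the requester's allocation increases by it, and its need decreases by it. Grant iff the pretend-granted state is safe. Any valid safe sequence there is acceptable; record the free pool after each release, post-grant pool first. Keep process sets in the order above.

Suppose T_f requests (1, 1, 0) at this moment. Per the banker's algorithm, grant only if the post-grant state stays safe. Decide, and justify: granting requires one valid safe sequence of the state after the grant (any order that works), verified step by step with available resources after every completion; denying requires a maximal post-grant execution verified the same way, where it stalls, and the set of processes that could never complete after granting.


GRANT. The post-grant state is safe; one safe sequence: T_e, T_i, T_h, T_c, T_f, T_b.
Key observation: the grant leaves (1, 2, 2) free — enough for T_e, whose release restarts the cascade.
Verifying the post-grant state step by step:
  pool = (1, 2, 2)
  run T_e (needs (1, 2, 2), free (1, 2, 2)); after release of (0, 0, 1) the pool is (1, 2, 3)
  run T_i (needs (1, 2, 0), free (1, 2, 3)); after release of (0, 1, 1) the pool is (1, 3, 4)
  run T_h (needs (1, 3, 4), free (1, 3, 4)); after release of (3, 0, 1) the pool is (4, 3, 5)
  run T_c (needs (2, 0, 2), free (4, 3, 5)); after release of (1, 2, 0) the pool is (5, 5, 5)
  run T_f (needs (3, 4, 5), free (5, 5, 5)); after release of (2, 1, 0) the pool is (7, 6, 5)
  run T_b (needs (3, 2, 0), free (7, 6, 5)); after release of (0, 0, 2) the pool is (7, 6, 7)


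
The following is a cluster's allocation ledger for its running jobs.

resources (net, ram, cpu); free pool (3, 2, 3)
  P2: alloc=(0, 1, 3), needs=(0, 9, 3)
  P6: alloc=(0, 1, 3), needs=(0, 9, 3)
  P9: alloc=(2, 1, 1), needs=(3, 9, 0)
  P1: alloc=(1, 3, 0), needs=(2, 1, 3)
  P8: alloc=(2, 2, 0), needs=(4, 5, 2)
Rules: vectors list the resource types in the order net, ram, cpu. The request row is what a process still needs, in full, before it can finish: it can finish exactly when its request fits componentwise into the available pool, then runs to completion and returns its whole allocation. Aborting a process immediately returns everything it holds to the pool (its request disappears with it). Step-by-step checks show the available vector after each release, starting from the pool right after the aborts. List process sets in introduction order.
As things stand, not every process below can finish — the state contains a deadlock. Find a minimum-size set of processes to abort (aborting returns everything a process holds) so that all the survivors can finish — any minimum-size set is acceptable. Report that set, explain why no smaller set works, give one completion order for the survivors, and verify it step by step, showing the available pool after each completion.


The answer: abort P6 and P9.
Key observation: aborting P6 and P9 returns (2, 2, 4), and P2 — hopeless before — runs at step 3 with the returned capacity in the pool.
No one abort is enough; case by case: P2 alone leaves P6 blocked (short on ram); P6 alone leaves P2 blocked (short on ram); P9 alone leaves P2 blocked (short on ram); P1 alone leaves P2 blocked (short on ram); P8 alone leaves P2 blocked (short on ram).
The survivors complete as P1, P8, P2. Walking it through (starting from the post-abort pool):
  pool = (5, 4, 7)
  P1: need (2, 1, 3) fits (5, 4, 7); releases (1, 3, 0), pool now (6, 7, 7)
  P8: need (4, 5, 2) fits (6, 7, 7); releases (2, 2, 0), pool now (8, 9, 7)
  P2: need (0, 9, 3) fits (8, 9, 7); releases (0, 1, 3), pool now (8, 10, 10)
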